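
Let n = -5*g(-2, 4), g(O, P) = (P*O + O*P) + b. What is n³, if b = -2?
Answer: 729000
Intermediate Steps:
g(O, P) = -2 + 2*O*P (g(O, P) = (P*O + O*P) - 2 = (O*P + O*P) - 2 = 2*O*P - 2 = -2 + 2*O*P)
n = 90 (n = -5*(-2 + 2*(-2)*4) = -5*(-2 - 16) = -5*(-18) = 90)
n³ = 90³ = 729000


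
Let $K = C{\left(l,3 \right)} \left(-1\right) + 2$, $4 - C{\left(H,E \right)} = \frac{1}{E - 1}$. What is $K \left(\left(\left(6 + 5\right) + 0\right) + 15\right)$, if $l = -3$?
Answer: $-39$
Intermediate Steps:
$C{\left(H,E \right)} = 4 - \frac{1}{-1 + E}$ ($C{\left(H,E \right)} = 4 - \frac{1}{E - 1} = 4 - \frac{1}{-1 + E}$)
$K = - \frac{3}{2}$ ($K = \frac{-5 + 4 \cdot 3}{-1 + 3} \left(-1\right) + 2 = \frac{-5 + 12}{2} \left(-1\right) + 2 = \frac{1}{2} \cdot 7 \left(-1\right) + 2 = \frac{7}{2} \left(-1\right) + 2 = - \frac{7}{2} + 2 = - \frac{3}{2} \approx -1.5$)
$K \left(\left(\left(6 + 5\right) + 0\right) + 15\right) = - \frac{3 \left(\left(\left(6 + 5\right) + 0\right) + 15\right)}{2} = - \frac{3 \left(\left(11 + 0\right) + 15\right)}{2} = - \frac{3 \left(11 + 15\right)}{2} = \left(- \frac{3}{2}\right) 26 = -39$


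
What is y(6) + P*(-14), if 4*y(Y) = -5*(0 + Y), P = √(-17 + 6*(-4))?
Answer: -15/2 - 14*I*√41 ≈ -7.5 - 89.644*I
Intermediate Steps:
P = I*√41 (P = √(-17 - 24) = √(-41) = I*√41 ≈ 6.4031*I)
y(Y) = -5*Y/4 (y(Y) = (-5*(0 + Y))/4 = (-5*Y)/4 = -5*Y/4)
y(6) + P*(-14) = -5/4*6 + (I*√41)*(-14) = -15/2 - 14*I*√41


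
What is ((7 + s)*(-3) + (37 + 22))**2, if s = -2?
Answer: 1936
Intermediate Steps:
((7 + s)*(-3) + (37 + 22))**2 = ((7 - 2)*(-3) + (37 + 22))**2 = (5*(-3) + 59)**2 = (-15 + 59)**2 = 44**2 = 1936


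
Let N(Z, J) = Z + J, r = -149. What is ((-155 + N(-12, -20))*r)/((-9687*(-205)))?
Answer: 27863/1985835 ≈ 0.014031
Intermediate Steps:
N(Z, J) = J + Z
((-155 + N(-12, -20))*r)/((-9687*(-205))) = ((-155 + (-20 - 12))*(-149))/((-9687*(-205))) = ((-155 - 32)*(-149))/1985835 = -187*(-149)*(1/1985835) = 27863*(1/1985835) = 27863/1985835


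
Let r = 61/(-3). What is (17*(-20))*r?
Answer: 20740/3 ≈ 6913.3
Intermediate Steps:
r = -61/3 (r = 61*(-1/3) = -61/3 ≈ -20.333)
(17*(-20))*r = (17*(-20))*(-61/3) = -340*(-61/3) = 20740/3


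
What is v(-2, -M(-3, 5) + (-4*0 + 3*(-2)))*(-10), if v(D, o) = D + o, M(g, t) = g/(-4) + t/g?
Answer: 425/6 ≈ 70.833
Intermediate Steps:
M(g, t) = -g/4 + t/g (M(g, t) = g*(-1/4) + t/g = -g/4 + t/g)
v(-2, -M(-3, 5) + (-4*0 + 3*(-2)))*(-10) = (-2 + (-(-1/4*(-3) + 5/(-3)) + (-4*0 + 3*(-2))))*(-10) = (-2 + (-(3/4 + 5*(-1/3)) + (0 - 6)))*(-10) = (-2 + (-(3/4 - 5/3) - 6))*(-10) = (-2 + (-1*(-11/12) - 6))*(-10) = (-2 + (11/12 - 6))*(-10) = (-2 - 61/12)*(-10) = -85/12*(-10) = 425/6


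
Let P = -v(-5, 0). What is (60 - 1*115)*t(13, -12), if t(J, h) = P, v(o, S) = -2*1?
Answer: -110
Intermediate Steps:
v(o, S) = -2
P = 2 (P = -1*(-2) = 2)
t(J, h) = 2
(60 - 1*115)*t(13, -12) = (60 - 1*115)*2 = (60 - 115)*2 = -55*2 = -110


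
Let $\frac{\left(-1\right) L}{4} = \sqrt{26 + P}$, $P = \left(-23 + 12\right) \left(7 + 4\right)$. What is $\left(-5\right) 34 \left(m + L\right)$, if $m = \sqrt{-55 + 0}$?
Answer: $170 i \left(- \sqrt{55} + 4 \sqrt{95}\right) \approx 5367.1 i$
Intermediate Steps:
$P = -121$ ($P = \left(-11\right) 11 = -121$)
$L = - 4 i \sqrt{95}$ ($L = - 4 \sqrt{26 - 121} = - 4 \sqrt{-95} = - 4 i \sqrt{95} \approx - 38.987 i$)
$m = i \sqrt{55}$ ($m = \sqrt{-55} = i \sqrt{55} \approx 7.4162 i$)
$\left(-5\right) 34 \left(m + L\right) = \left(-5\right) 34 \left(i \sqrt{55} - 4 i \sqrt{95}\right) = - 170 \left(i \sqrt{55} - 4 i \sqrt{95}\right) = - 170 i \sqrt{55} + 680 i \sqrt{95}$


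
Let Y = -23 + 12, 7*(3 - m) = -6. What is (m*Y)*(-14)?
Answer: 594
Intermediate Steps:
m = 27/7 (m = 3 - ⅐*(-6) = 3 + 6/7 = 27/7 ≈ 3.8571)
Y = -11
(m*Y)*(-14) = ((27/7)*(-11))*(-14) = -297/7*(-14) = 594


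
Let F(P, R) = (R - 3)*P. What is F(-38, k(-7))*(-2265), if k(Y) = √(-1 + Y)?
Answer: -258210 + 172140*I*√2 ≈ -2.5821e+5 + 2.4344e+5*I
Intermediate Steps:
F(P, R) = P*(-3 + R) (F(P, R) = (-3 + R)*P = P*(-3 + R))
F(-38, k(-7))*(-2265) = -38*(-3 + √(-1 - 7))*(-2265) = -38*(-3 + √(-8))*(-2265) = -38*(-3 + 2*I*√2)*(-2265) = (114 - 76*I*√2)*(-2265) = -258210 + 172140*I*√2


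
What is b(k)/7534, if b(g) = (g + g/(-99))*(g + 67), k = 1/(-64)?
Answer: -70021/509177856 ≈ -0.00013752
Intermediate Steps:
k = -1/64 ≈ -0.015625
b(g) = 98*g*(67 + g)/99 (b(g) = (g + g*(-1/99))*(67 + g) = (g - g/99)*(67 + g) = (98*g/99)*(67 + g) = 98*g*(67 + g)/99)
b(k)/7534 = ((98/99)*(-1/64)*(67 - 1/64))/7534 = ((98/99)*(-1/64)*(4287/64))*(1/7534) = -70021/67584*1/7534 = -70021/509177856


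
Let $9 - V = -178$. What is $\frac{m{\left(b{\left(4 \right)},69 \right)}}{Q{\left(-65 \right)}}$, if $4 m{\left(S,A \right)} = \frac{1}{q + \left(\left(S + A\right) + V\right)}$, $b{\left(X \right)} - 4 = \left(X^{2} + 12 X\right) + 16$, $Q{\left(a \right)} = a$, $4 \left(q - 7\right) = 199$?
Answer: $- \frac{1}{103155} \approx -9.6942 \cdot 10^{-6}$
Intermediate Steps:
$q = \frac{227}{4}$ ($q = 7 + \frac{1}{4} \cdot 199 = 7 + \frac{199}{4} = \frac{227}{4} \approx 56.75$)
$V = 187$ ($V = 9 - -178 = 9 + 178 = 187$)
$b{\left(X \right)} = 20 + X^{2} + 12 X$ ($b{\left(X \right)} = 4 + \left(\left(X^{2} + 12 X\right) + 16\right) = 4 + \left(16 + X^{2} + 12 X\right) = 20 + X^{2} + 12 X$)
$m{\left(S,A \right)} = \frac{1}{4 \left(\frac{975}{4} + A + S\right)}$ ($m{\left(S,A \right)} = \frac{1}{4 \left(\frac{227}{4} + \left(\left(S + A\right) + 187\right)\right)} = \frac{1}{4 \left(\frac{227}{4} + \left(\left(A + S\right) + 187\right)\right)} = \frac{1}{4 \left(\frac{227}{4} + \left(187 + A + S\right)\right)} = \frac{1}{4 \left(\frac{975}{4} + A + S\right)}$)
$\frac{m{\left(b{\left(4 \right)},69 \right)}}{Q{\left(-65 \right)}} = \frac{1}{\left(975 + 4 \cdot 69 + 4 \left(20 + 4^{2} + 12 \cdot 4\right)\right) \left(-65\right)} = \frac{1}{975 + 276 + 4 \left(20 + 16 + 48\right)} \left(- \frac{1}{65}\right) = \frac{1}{975 + 276 + 4 \cdot 84} \left(- \frac{1}{65}\right) = \frac{1}{975 + 276 + 336} \left(- \frac{1}{65}\right) = \frac{1}{1587} \left(- \frac{1}{65}\right) = - \frac{1}{103155}$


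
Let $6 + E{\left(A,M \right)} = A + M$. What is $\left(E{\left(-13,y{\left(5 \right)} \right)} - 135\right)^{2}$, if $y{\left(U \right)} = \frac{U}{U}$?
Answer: $23409$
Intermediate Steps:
$y{\left(U \right)} = 1$
$E{\left(A,M \right)} = -6 + A + M$ ($E{\left(A,M \right)} = -6 + \left(A + M\right) = -6 + A + M$)
$\left(E{\left(-13,y{\left(5 \right)} \right)} - 135\right)^{2} = \left(\left(-6 - 13 + 1\right) - 135\right)^{2} = \left(-18 - 135\right)^{2} = \left(-153\right)^{2} = 23409$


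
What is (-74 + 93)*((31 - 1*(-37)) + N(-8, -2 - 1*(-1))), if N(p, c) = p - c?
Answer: 1159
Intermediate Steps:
(-74 + 93)*((31 - 1*(-37)) + N(-8, -2 - 1*(-1))) = (-74 + 93)*((31 - 1*(-37)) + (-8 - (-2 - 1*(-1)))) = 19*((31 + 37) + (-8 - (-2 + 1))) = 19*(68 + (-8 - 1*(-1))) = 19*(68 + (-8 + 1)) = 19*(68 - 7) = 19*61 = 1159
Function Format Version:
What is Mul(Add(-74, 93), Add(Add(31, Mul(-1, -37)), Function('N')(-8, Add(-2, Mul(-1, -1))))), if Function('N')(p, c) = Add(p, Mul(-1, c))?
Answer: 1159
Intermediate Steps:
Mul(Add(-74, 93), Add(Add(31, Mul(-1, -37)), Function('N')(-8, Add(-2, Mul(-1, -1))))) = Mul(Add(-74, 93), Add(Add(31, Mul(-1, -37)), Add(-8, Mul(-1, Add(-2, Mul(-1, -1)))))) = Mul(19, Add(Add(31, 37), Add(-8, Mul(-1, Add(-2, 1))))) = Mul(19, Add(68, Add(-8, Mul(-1, -1)))) = Mul(19, Add(68, Add(-8, 1))) = Mul(19, Add(68, -7)) = Mul(19, 61) = 1159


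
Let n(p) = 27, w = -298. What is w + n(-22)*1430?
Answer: 38312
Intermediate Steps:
w + n(-22)*1430 = -298 + 27*1430 = -298 + 38610 = 38312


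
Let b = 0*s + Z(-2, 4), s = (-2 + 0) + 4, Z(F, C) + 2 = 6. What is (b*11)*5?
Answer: 220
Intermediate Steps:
Z(F, C) = 4 (Z(F, C) = -2 + 6 = 4)
s = 2 (s = -2 + 4 = 2)
b = 4 (b = 0*2 + 4 = 0 + 4 = 4)
(b*11)*5 = (4*11)*5 = 44*5 = 220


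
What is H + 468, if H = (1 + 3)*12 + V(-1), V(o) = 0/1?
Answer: 516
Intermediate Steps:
V(o) = 0 (V(o) = 0*1 = 0)
H = 48 (H = (1 + 3)*12 + 0 = 4*12 + 0 = 48 + 0 = 48)
H + 468 = 48 + 468 = 516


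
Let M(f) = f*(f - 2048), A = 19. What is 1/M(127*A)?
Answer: 1/880745 ≈ 1.1354e-6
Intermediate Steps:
M(f) = f*(-2048 + f)
1/M(127*A) = 1/((127*19)*(-2048 + 127*19)) = 1/(2413*(-2048 + 2413)) = 1/(2413*365) = 1/880745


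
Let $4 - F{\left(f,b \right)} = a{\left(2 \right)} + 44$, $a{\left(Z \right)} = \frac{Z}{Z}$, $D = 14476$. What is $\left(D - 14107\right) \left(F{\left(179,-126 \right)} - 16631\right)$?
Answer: $-6151968$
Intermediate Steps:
$a{\left(Z \right)} = 1$
$F{\left(f,b \right)} = -41$ ($F{\left(f,b \right)} = 4 - \left(1 + 44\right) = 4 - 45 = -41$)
$\left(D - 14107\right) \left(F{\left(179,-126 \right)} - 16631\right) = \left(14476 - 14107\right) \left(-41 - 16631\right) = 369 \left(-16672\right) = -6151968$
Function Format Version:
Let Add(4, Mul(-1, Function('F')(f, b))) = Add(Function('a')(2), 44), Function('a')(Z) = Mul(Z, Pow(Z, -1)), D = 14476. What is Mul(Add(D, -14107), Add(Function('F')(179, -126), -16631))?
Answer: -6151968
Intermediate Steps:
Function('a')(Z) = 1
Function('F')(f, b) = -41 (Function('F')(f, b) = Add(4, Mul(-1, Add(1, 44))) = Add(4, Mul(-1, 45)) = Add(4, -45) = -41)
Mul(Add(D, -14107), Add(Function('F')(179, -126), -16631)) = Mul(Add(14476, -14107), Add(-41, -16631)) = Mul(369, -16672) = -6151968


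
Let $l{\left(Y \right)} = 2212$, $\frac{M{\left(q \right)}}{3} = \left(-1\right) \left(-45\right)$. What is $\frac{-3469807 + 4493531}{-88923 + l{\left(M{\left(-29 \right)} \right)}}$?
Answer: $- \frac{1023724}{86711} \approx -11.806$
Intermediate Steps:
$M{\left(q \right)} = 135$ ($M{\left(q \right)} = 3 \left(\left(-1\right) \left(-45\right)\right) = 3 \cdot 45 = 135$)
$\frac{-3469807 + 4493531}{-88923 + l{\left(M{\left(-29 \right)} \right)}} = \frac{-3469807 + 4493531}{-88923 + 2212} = \frac{1023724}{-86711} = 1023724 \left(- \frac{1}{86711}\right) = - \frac{1023724}{86711}$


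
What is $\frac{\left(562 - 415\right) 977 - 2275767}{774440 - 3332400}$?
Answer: $\frac{533037}{639490} \approx 0.83353$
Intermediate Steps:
$\frac{\left(562 - 415\right) 977 - 2275767}{774440 - 3332400} = \frac{147 \cdot 977 - 2275767}{-2557960} = \left(143619 - 2275767\right) \left(- \frac{1}{2557960}\right) = \left(-2132148\right) \left(- \frac{1}{2557960}\right) = \frac{533037}{639490}$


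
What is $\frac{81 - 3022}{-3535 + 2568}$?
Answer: $\frac{2941}{967} \approx 3.0414$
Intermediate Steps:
$\frac{81 - 3022}{-3535 + 2568} = - \frac{2941}{-967} = \left(-2941\right) \left(- \frac{1}{967}\right) = \frac{2941}{967}$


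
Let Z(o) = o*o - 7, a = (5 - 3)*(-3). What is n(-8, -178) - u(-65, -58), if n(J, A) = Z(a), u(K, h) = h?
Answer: 87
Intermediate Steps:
a = -6 (a = 2*(-3) = -6)
Z(o) = -7 + o**2 (Z(o) = o**2 - 7 = -7 + o**2)
n(J, A) = 29 (n(J, A) = -7 + (-6)**2 = -7 + 36 = 29)
n(-8, -178) - u(-65, -58) = 29 - 1*(-58) = 29 + 58 = 87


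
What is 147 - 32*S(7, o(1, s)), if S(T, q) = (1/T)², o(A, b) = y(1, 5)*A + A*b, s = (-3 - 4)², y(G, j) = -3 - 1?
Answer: 7171/49 ≈ 146.35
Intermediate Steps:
y(G, j) = -4
s = 49 (s = (-7)² = 49)
o(A, b) = -4*A + A*b
S(T, q) = T⁻²
147 - 32*S(7, o(1, s)) = 147 - 32/7² = 147 - 32*1/49 = 147 - 32/49 = 7171/49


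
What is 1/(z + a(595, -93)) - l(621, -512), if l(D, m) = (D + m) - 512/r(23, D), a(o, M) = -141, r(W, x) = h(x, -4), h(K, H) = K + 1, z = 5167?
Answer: -169089407/1563086 ≈ -108.18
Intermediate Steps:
h(K, H) = 1 + K
r(W, x) = 1 + x
l(D, m) = D + m - 512/(1 + D) (l(D, m) = (D + m) - 512/(1 + D) = D + m - 512/(1 + D))
1/(z + a(595, -93)) - l(621, -512) = 1/(5167 - 141) - (-512 + (1 + 621)*(621 - 512))/(1 + 621) = 1/5026 - (-512 + 622*109)/622 = 1/5026 - (-512 + 67798)/622 = 1/5026 - 67286/622 = 1/5026 - 1*33643/311 = 1/5026 - 33643/311 = -169089407/1563086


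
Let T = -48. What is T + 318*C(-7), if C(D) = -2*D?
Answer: 4404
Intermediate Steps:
T + 318*C(-7) = -48 + 318*(-2*(-7)) = -48 + 318*14 = -48 + 4452 = 4404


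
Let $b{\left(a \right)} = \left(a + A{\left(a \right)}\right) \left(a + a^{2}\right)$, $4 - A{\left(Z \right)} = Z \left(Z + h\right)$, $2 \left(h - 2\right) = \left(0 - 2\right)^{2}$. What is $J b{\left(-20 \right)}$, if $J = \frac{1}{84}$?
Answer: $-1520$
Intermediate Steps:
$h = 4$ ($h = 2 + \frac{\left(0 - 2\right)^{2}}{2} = 2 + \frac{\left(-2\right)^{2}}{2} = 2 + \frac{1}{2} \cdot 4 = 2 + 2 = 4$)
$A{\left(Z \right)} = 4 - Z \left(4 + Z\right)$ ($A{\left(Z \right)} = 4 - Z \left(Z + 4\right) = 4 - Z \left(4 + Z\right)$)
$b{\left(a \right)} = \left(a + a^{2}\right) \left(4 - a^{2} - 3 a\right)$ ($b{\left(a \right)} = \left(a - \left(-4 + a^{2} + 4 a\right)\right) \left(a + a^{2}\right) = \left(4 - a^{2} - 3 a\right) \left(a + a^{2}\right) = \left(a + a^{2}\right) \left(4 - a^{2} - 3 a\right)$)
$J = \frac{1}{84} \approx 0.011905$
$J b{\left(-20 \right)} = \frac{\left(-20\right) \left(4 - 20 - \left(-20\right)^{3} - 4 \left(-20\right)^{2}\right)}{84} = \frac{\left(-20\right) \left(4 - 20 - -8000 - 1600\right)}{84} = \frac{\left(-20\right) \left(4 - 20 + 8000 - 1600\right)}{84} = \frac{\left(-20\right) 6384}{84} = \frac{1}{84} \left(-127680\right) = -1520$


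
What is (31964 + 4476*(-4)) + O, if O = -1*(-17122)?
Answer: 31182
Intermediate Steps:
O = 17122
(31964 + 4476*(-4)) + O = (31964 + 4476*(-4)) + 17122 = (31964 - 17904) + 17122 = 14060 + 17122 = 31182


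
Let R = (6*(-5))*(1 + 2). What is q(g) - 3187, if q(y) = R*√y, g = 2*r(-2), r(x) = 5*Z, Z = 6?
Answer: -3187 - 180*√15 ≈ -3884.1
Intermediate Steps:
r(x) = 30 (r(x) = 5*6 = 30)
R = -90 (R = -30*3 = -90)
g = 60 (g = 2*30 = 60)
q(y) = -90*√y
q(g) - 3187 = -180*√15 - 3187 = -3187 - 180*√15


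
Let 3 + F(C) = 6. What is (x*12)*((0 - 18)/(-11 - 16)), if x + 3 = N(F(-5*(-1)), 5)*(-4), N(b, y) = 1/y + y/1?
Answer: -952/5 ≈ -190.40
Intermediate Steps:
F(C) = 3 (F(C) = -3 + 6 = 3)
N(b, y) = y + 1/y (N(b, y) = 1/y + y*1 = 1/y + y = y + 1/y)
x = -119/5 (x = -3 + (5 + 1/5)*(-4) = -3 + (5 + ⅕)*(-4) = -3 + (26/5)*(-4) = -3 - 104/5 = -119/5 ≈ -23.800)
(x*12)*((0 - 18)/(-11 - 16)) = (-119/5*12)*((0 - 18)/(-11 - 16)) = -(-25704)/(5*(-27)) = -(-25704)*(-1)/(5*27) = -1428/5*⅔ = -952/5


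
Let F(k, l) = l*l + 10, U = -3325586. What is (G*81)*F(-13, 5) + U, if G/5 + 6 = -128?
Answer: -5225036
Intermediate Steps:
F(k, l) = 10 + l² (F(k, l) = l² + 10 = 10 + l²)
G = -670 (G = -30 + 5*(-128) = -30 - 640 = -670)
(G*81)*F(-13, 5) + U = (-670*81)*(10 + 5²) - 3325586 = -54270*(10 + 25) - 3325586 = -54270*35 - 3325586 = -1899450 - 3325586 = -5225036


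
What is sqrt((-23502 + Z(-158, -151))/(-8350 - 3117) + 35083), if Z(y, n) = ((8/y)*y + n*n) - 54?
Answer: 2*sqrt(1153286381059)/11467 ≈ 187.30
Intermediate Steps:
Z(y, n) = -46 + n**2 (Z(y, n) = (8 + n**2) - 54 = -46 + n**2)
sqrt((-23502 + Z(-158, -151))/(-8350 - 3117) + 35083) = sqrt((-23502 + (-46 + (-151)**2))/(-8350 - 3117) + 35083) = sqrt((-23502 + (-46 + 22801))/(-11467) + 35083) = sqrt((-23502 + 22755)*(-1/11467) + 35083) = sqrt(-747*(-1/11467) + 35083) = sqrt(747/11467 + 35083) = sqrt(402297508/11467) = 2*sqrt(1153286381059)/11467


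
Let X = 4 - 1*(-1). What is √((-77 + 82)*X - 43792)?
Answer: 3*I*√4863 ≈ 209.21*I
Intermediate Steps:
X = 5 (X = 4 + 1 = 5)
√((-77 + 82)*X - 43792) = √((-77 + 82)*5 - 43792) = √(5*5 - 43792) = √(25 - 43792) = √(-43767) = 3*I*√4863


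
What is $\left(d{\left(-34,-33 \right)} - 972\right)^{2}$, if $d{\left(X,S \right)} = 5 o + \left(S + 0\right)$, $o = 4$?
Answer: $970225$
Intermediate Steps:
$d{\left(X,S \right)} = 20 + S$ ($d{\left(X,S \right)} = 5 \cdot 4 + \left(S + 0\right) = 20 + S$)
$\left(d{\left(-34,-33 \right)} - 972\right)^{2} = \left(\left(20 - 33\right) - 972\right)^{2} = \left(-13 - 972\right)^{2} = \left(-985\right)^{2} = 970225$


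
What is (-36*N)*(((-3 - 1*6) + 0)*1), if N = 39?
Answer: 12636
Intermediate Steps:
(-36*N)*(((-3 - 1*6) + 0)*1) = (-36*39)*(((-3 - 1*6) + 0)*1) = -1404*((-3 - 6) + 0) = -1404*(-9 + 0) = -(-12636) = -1404*(-9) = 12636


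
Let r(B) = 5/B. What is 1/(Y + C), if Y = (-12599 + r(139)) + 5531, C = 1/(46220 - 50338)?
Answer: -572402/4045716885 ≈ -0.00014148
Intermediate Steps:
C = -1/4118 (C = 1/(-4118) = -1/4118 ≈ -0.00024284)
Y = -982447/139 (Y = (-12599 + 5/139) + 5531 = -1751256/139 + 5531 = -982447/139 ≈ -7068.0)
1/(Y + C) = 1/(-982447/139 - 1/4118) = 1/(-4045716885/572402) = -572402/4045716885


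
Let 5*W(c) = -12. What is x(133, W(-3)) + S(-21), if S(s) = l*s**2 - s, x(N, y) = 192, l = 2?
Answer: 1095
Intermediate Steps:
W(c) = -12/5 (W(c) = (1/5)*(-12) = -12/5)
S(s) = -s + 2*s**2 (S(s) = 2*s**2 - s = -s + 2*s**2)
x(133, W(-3)) + S(-21) = 192 - 21*(-1 + 2*(-21)) = 192 - 21*(-1 - 42) = 192 - 21*(-43) = 192 + 903 = 1095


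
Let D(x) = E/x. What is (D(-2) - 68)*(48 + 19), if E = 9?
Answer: -9715/2 ≈ -4857.5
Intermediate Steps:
D(x) = 9/x
(D(-2) - 68)*(48 + 19) = (9/(-2) - 68)*(48 + 19) = (9*(-½) - 68)*67 = (-9/2 - 68)*67 = -145/2*67 = -9715/2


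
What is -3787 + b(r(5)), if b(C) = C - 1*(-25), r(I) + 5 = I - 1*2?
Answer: -3764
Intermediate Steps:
r(I) = -7 + I (r(I) = -5 + (I - 1*2) = -5 + (I - 2) = -5 + (-2 + I) = -7 + I)
b(C) = 25 + C (b(C) = C + 25 = 25 + C)
-3787 + b(r(5)) = -3787 + (25 + (-7 + 5)) = -3787 + (25 - 2) = -3787 + 23 = -3764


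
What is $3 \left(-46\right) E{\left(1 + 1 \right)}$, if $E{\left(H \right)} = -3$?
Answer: $414$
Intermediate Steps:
$3 \left(-46\right) E{\left(1 + 1 \right)} = 3 \left(-46\right) \left(-3\right) = \left(-138\right) \left(-3\right) = 414$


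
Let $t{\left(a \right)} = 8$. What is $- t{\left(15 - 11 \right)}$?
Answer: $-8$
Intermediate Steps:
$- t{\left(15 - 11 \right)} = \left(-1\right) 8 = -8$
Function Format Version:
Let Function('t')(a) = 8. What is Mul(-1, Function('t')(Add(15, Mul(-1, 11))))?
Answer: -8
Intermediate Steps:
Mul(-1, Function('t')(Add(15, Mul(-1, 11)))) = Mul(-1, 8) = -8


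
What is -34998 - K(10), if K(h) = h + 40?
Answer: -35048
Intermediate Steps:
K(h) = 40 + h
-34998 - K(10) = -34998 - (40 + 10) = -34998 - 1*50 = -34998 - 50 = -35048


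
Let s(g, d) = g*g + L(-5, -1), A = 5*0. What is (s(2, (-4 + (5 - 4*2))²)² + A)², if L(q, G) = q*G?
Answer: 6561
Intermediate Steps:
L(q, G) = G*q
A = 0
s(g, d) = 5 + g² (s(g, d) = g*g - 1*(-5) = g² + 5 = 5 + g²)
(s(2, (-4 + (5 - 4*2))²)² + A)² = ((5 + 2²)² + 0)² = ((5 + 4)² + 0)² = (9² + 0)² = (81 + 0)² = 81² = 6561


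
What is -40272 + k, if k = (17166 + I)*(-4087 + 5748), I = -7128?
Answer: 16632846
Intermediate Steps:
k = 16673118 (k = (17166 - 7128)*(-4087 + 5748) = 10038*1661 = 16673118)
-40272 + k = -40272 + 16673118 = 16632846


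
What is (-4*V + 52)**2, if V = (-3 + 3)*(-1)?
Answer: 2704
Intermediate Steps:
V = 0 (V = 0*(-1) = 0)
(-4*V + 52)**2 = (-4*0 + 52)**2 = (0 + 52)**2 = 52**2 = 2704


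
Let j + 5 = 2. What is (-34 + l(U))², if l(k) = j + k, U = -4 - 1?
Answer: 1764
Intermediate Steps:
j = -3 (j = -5 + 2 = -3)
U = -5
l(k) = -3 + k
(-34 + l(U))² = (-34 + (-3 - 5))² = (-34 - 8)² = (-42)² = 1764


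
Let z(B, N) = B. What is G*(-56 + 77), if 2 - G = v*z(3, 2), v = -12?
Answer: 798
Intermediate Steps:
G = 38 (G = 2 - (-12)*3 = 2 - 1*(-36) = 2 + 36 = 38)
G*(-56 + 77) = 38*(-56 + 77) = 38*21 = 798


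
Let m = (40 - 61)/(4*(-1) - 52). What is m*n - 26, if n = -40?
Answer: -41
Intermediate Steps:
m = 3/8 (m = -21/(-4 - 52) = -21/(-56) = -21*(-1/56) = 3/8 ≈ 0.37500)
m*n - 26 = (3/8)*(-40) - 26 = -15 - 26 = -41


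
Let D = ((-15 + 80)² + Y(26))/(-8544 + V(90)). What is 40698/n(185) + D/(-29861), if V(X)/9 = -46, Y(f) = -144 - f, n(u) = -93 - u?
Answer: -5443251894817/37181782482 ≈ -146.40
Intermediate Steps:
V(X) = -414 (V(X) = 9*(-46) = -414)
D = -4055/8958 (D = ((-15 + 80)² + (-144 - 1*26))/(-8544 - 414) = (65² + (-144 - 26))/(-8958) = (4225 - 170)*(-1/8958) = 4055*(-1/8958) = -4055/8958 ≈ -0.45267)
40698/n(185) + D/(-29861) = 40698/(-93 - 1*185) - 4055/8958/(-29861) = 40698/(-93 - 185) - 4055/8958*(-1/29861) = 40698/(-278) + 4055/267494838 = 40698*(-1/278) + 4055/267494838 = -20349/139 + 4055/267494838 = -5443251894817/37181782482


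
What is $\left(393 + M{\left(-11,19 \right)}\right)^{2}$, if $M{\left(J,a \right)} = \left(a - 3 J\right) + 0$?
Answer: $198025$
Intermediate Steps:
$M{\left(J,a \right)} = a - 3 J$
$\left(393 + M{\left(-11,19 \right)}\right)^{2} = \left(393 + \left(19 - -33\right)\right)^{2} = \left(393 + \left(19 + 33\right)\right)^{2} = \left(393 + 52\right)^{2} = 445^{2} = 198025$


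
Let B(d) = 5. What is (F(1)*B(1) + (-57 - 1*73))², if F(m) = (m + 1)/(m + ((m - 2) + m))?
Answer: 14400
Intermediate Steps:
F(m) = (1 + m)/(-2 + 3*m) (F(m) = (1 + m)/(m + ((-2 + m) + m)) = (1 + m)/(m + (-2 + 2*m)) = (1 + m)/(-2 + 3*m))
(F(1)*B(1) + (-57 - 1*73))² = (((1 + 1)/(-2 + 3*1))*5 + (-57 - 1*73))² = ((2/(-2 + 3))*5 + (-57 - 73))² = ((2/1)*5 - 130)² = ((1*2)*5 - 130)² = (2*5 - 130)² = (10 - 130)² = (-120)² = 14400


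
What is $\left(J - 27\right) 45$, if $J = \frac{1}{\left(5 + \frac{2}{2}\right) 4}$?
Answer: $- \frac{9705}{8} \approx -1213.1$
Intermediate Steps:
$J = \frac{1}{24}$ ($J = \frac{1}{\left(5 + 2 \cdot \frac{1}{2}\right) 4} = \frac{1}{\left(5 + 1\right) 4} = \frac{1}{6 \cdot 4} = \frac{1}{24} \approx 0.041667$)
$\left(J - 27\right) 45 = \left(\frac{1}{24} - 27\right) 45 = \left(- \frac{647}{24}\right) 45 = - \frac{9705}{8}$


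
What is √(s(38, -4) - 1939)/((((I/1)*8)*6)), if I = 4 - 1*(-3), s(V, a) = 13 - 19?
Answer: I*√1945/336 ≈ 0.13126*I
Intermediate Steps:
s(V, a) = -6
I = 7 (I = 4 + 3 = 7)
√(s(38, -4) - 1939)/((((I/1)*8)*6)) = √(-6 - 1939)/((((7/1)*8)*6)) = √(-1945)/((((7*1)*8)*6)) = (I*√1945)/(((7*8)*6)) = (I*√1945)/((56*6)) = (I*√1945)/336 = (I*√1945)*(1/336) = I*√1945/336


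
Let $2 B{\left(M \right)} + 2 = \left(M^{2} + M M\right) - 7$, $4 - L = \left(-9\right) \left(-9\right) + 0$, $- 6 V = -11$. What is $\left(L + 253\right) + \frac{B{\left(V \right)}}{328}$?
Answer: $\frac{50687}{288} \approx 176.0$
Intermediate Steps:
$V = \frac{11}{6}$ ($V = \left(- \frac{1}{6}\right) \left(-11\right) = \frac{11}{6} \approx 1.8333$)
$L = -77$ ($L = 4 - \left(\left(-9\right) \left(-9\right) + 0\right) = 4 - \left(81 + 0\right) = 4 - 81 = -77$)
$B{\left(M \right)} = - \frac{9}{2} + M^{2}$ ($B{\left(M \right)} = -1 + \frac{\left(M^{2} + M M\right) - 7}{2} = -1 + \frac{\left(M^{2} + M^{2}\right) - 7}{2} = -1 + \frac{2 M^{2} - 7}{2} = -1 + \frac{-7 + 2 M^{2}}{2} = -1 + \left(- \frac{7}{2} + M^{2}\right) = - \frac{9}{2} + M^{2}$)
$\left(L + 253\right) + \frac{B{\left(V \right)}}{328} = \left(-77 + 253\right) + \frac{- \frac{9}{2} + \left(\frac{11}{6}\right)^{2}}{328} = 176 + \left(- \frac{9}{2} + \frac{121}{36}\right) \frac{1}{328} = 176 - \frac{1}{288} = \frac{50687}{288}$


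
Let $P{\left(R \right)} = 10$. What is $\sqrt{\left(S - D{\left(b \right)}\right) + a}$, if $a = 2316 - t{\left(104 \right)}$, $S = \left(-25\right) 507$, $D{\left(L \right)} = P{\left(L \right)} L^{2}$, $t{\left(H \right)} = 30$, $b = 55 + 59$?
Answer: $i \sqrt{140349} \approx 374.63 i$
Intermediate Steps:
$b = 114$
$D{\left(L \right)} = 10 L^{2}$
$S = -12675$
$a = 2286$ ($a = 2316 - 30 = 2286$)
$\sqrt{\left(S - D{\left(b \right)}\right) + a} = \sqrt{\left(-12675 - 10 \cdot 114^{2}\right) + 2286} = \sqrt{\left(-12675 - 10 \cdot 12996\right) + 2286} = \sqrt{\left(-12675 - 129960\right) + 2286} = \sqrt{-142635 + 2286} = \sqrt{-140349} = i \sqrt{140349}$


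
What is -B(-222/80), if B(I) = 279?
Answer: -279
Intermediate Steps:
-B(-222/80) = -1*279 = -279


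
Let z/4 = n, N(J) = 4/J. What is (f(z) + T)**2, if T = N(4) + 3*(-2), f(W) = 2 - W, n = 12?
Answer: 2601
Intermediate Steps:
z = 48 (z = 4*12 = 48)
T = -5 (T = 4/4 + 3*(-2) = 4*(1/4) - 6 = 1 - 6 = -5)
(f(z) + T)**2 = ((2 - 1*48) - 5)**2 = ((2 - 48) - 5)**2 = (-46 - 5)**2 = (-51)**2 = 2601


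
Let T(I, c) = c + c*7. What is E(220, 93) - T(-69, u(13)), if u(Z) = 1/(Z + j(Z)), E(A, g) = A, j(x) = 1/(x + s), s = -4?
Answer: 12944/59 ≈ 219.39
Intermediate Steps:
j(x) = 1/(-4 + x) (j(x) = 1/(x - 4) = 1/(-4 + x))
u(Z) = 1/(Z + 1/(-4 + Z))
T(I, c) = 8*c (T(I, c) = c + 7*c = 8*c)
E(220, 93) - T(-69, u(13)) = 220 - 8*(-4 + 13)/(1 + 13*(-4 + 13)) = 220 - 8*9/(1 + 13*9) = 220 - 8*9/(1 + 117) = 220 - 8*9/118 = 220 - 1*36/59 = 220 - 36/59 = 12944/59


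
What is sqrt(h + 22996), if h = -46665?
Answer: I*sqrt(23669) ≈ 153.85*I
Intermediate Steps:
sqrt(h + 22996) = sqrt(-46665 + 22996) = sqrt(-23669) = I*sqrt(23669)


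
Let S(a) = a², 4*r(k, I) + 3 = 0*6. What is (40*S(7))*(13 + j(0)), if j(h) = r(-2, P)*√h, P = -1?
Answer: 25480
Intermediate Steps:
r(k, I) = -¾ (r(k, I) = -¾ + (0*6)/4 = -¾ + (¼)*0 = -¾ + 0 = -¾)
j(h) = -3*√h/4
(40*S(7))*(13 + j(0)) = (40*7²)*(13 - 3*√0/4) = (40*49)*(13 - ¾*0) = 1960*(13 + 0) = 1960*13 = 25480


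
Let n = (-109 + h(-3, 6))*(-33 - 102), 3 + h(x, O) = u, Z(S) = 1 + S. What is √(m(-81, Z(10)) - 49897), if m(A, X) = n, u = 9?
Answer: 2*I*√8998 ≈ 189.72*I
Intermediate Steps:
h(x, O) = 6 (h(x, O) = -3 + 9 = 6)
n = 13905 (n = (-109 + 6)*(-33 - 102) = -103*(-135) = 13905)
m(A, X) = 13905
√(m(-81, Z(10)) - 49897) = √(13905 - 49897) = √(-35992) = 2*I*√8998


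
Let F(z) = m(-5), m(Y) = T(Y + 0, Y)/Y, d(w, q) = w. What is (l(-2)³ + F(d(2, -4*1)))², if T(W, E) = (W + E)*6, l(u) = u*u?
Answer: 5776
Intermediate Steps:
l(u) = u²
T(W, E) = 6*E + 6*W (T(W, E) = (E + W)*6 = 6*E + 6*W)
m(Y) = 12 (m(Y) = (6*Y + 6*(Y + 0))/Y = (6*Y + 6*Y)/Y = (12*Y)/Y = 12)
F(z) = 12
(l(-2)³ + F(d(2, -4*1)))² = (((-2)²)³ + 12)² = (4³ + 12)² = (64 + 12)² = 76² = 5776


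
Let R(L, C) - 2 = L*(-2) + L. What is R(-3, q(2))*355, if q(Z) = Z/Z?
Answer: 1775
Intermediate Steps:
q(Z) = 1
R(L, C) = 2 - L (R(L, C) = 2 + (L*(-2) + L) = 2 + (-2*L + L) = 2 - L)
R(-3, q(2))*355 = (2 - 1*(-3))*355 = (2 + 3)*355 = 5*355 = 1775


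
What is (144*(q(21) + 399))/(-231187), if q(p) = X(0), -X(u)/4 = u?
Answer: -57456/231187 ≈ -0.24853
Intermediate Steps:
X(u) = -4*u
q(p) = 0 (q(p) = -4*0 = 0)
(144*(q(21) + 399))/(-231187) = (144*(0 + 399))/(-231187) = (144*399)*(-1/231187) = 57456*(-1/231187) = -57456/231187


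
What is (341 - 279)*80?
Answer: 4960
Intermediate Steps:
(341 - 279)*80 = 62*80 = 4960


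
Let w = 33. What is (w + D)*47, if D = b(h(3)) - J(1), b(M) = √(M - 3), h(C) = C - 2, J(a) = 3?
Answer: 1410 + 47*I*√2 ≈ 1410.0 + 66.468*I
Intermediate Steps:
h(C) = -2 + C
b(M) = √(-3 + M)
D = -3 + I*√2 (D = √(-3 + (-2 + 3)) - 1*3 = √(-3 + 1) - 3 = √(-2) - 3 = I*√2 - 3 = -3 + I*√2 ≈ -3.0 + 1.4142*I)
(w + D)*47 = (33 + (-3 + I*√2))*47 = (30 + I*√2)*47 = 1410 + 47*I*√2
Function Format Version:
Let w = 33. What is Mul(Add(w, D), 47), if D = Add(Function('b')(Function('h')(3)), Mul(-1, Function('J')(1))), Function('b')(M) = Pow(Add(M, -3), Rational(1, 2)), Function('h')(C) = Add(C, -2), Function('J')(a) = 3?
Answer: Add(1410, Mul(47, I, Pow(2, Rational(1, 2)))) ≈ Add(1410.0, Mul(66.468, I))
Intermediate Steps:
Function('h')(C) = Add(-2, C)
Function('b')(M) = Pow(Add(-3, M), Rational(1, 2))
D = Add(-3, Mul(I, Pow(2, Rational(1, 2)))) (D = Add(Pow(Add(-3, Add(-2, 3)), Rational(1, 2)), Mul(-1, 3)) = Add(Pow(Add(-3, 1), Rational(1, 2)), -3) = Add(Pow(-2, Rational(1, 2)), -3) = Add(Mul(I, Pow(2, Rational(1, 2))), -3) = Add(-3, Mul(I, Pow(2, Rational(1, 2)))) ≈ Add(-3.0000, Mul(1.4142, I)))
Mul(Add(w, D), 47) = Mul(Add(33, Add(-3, Mul(I, Pow(2, Rational(1, 2))))), 47) = Mul(Add(30, Mul(I, Pow(2, Rational(1, 2)))), 47) = Add(1410, Mul(47, I, Pow(2, Rational(1, 2))))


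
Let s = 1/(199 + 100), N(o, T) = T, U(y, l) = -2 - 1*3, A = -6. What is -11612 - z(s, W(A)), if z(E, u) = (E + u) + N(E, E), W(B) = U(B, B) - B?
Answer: -3472289/299 ≈ -11613.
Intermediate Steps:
U(y, l) = -5 (U(y, l) = -2 - 3 = -5)
W(B) = -5 - B
s = 1/299 ≈ 0.0033445
z(E, u) = u + 2*E (z(E, u) = (E + u) + E = u + 2*E)
-11612 - z(s, W(A)) = -11612 - ((-5 - 1*(-6)) + 2*(1/299)) = -11612 - ((-5 + 6) + 2/299) = -11612 - (1 + 2/299) = -11612 - 1*301/299 = -11612 - 301/299 = -3472289/299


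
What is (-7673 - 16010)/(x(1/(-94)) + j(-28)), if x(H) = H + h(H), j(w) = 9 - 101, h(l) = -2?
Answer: 2226202/8837 ≈ 251.92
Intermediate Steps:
j(w) = -92
x(H) = -2 + H (x(H) = H - 2 = -2 + H)
(-7673 - 16010)/(x(1/(-94)) + j(-28)) = (-7673 - 16010)/((-2 + 1/(-94)) - 92) = -23683/((-2 - 1/94) - 92) = -23683/(-189/94 - 92) = -23683/(-8837/94) = -23683*(-94/8837) = 2226202/8837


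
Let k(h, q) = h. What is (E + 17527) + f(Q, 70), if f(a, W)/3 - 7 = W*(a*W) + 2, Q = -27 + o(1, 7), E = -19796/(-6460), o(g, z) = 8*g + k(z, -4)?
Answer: -256531341/1615 ≈ -1.5884e+5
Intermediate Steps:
o(g, z) = z + 8*g (o(g, z) = 8*g + z = z + 8*g)
E = 4949/1615 (E = -19796*(-1/6460) = 4949/1615 ≈ 3.0644)
Q = -12 (Q = -27 + (7 + 8*1) = -27 + (7 + 8) = -27 + 15 = -12)
f(a, W) = 27 + 3*a*W² (f(a, W) = 21 + 3*(W*(a*W) + 2) = 21 + 3*(W*(W*a) + 2) = 21 + 3*(a*W² + 2) = 21 + 3*(2 + a*W²) = 21 + (6 + 3*a*W²) = 27 + 3*a*W²)
(E + 17527) + f(Q, 70) = (4949/1615 + 17527) + (27 + 3*(-12)*70²) = 28311054/1615 + (27 + 3*(-12)*4900) = 28311054/1615 + (27 - 176400) = 28311054/1615 - 176373 = -256531341/1615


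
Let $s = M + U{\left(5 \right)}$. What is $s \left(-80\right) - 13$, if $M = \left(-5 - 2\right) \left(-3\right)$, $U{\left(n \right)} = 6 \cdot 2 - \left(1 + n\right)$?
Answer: $-2173$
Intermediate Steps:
$U{\left(n \right)} = 11 - n$ ($U{\left(n \right)} = 12 - \left(1 + n\right) = 11 - n$)
$M = 21$ ($M = \left(-7\right) \left(-3\right) = 21$)
$s = 27$ ($s = 21 + \left(11 - 5\right) = 21 + 6 = 27$)
$s \left(-80\right) - 13 = 27 \left(-80\right) - 13 = -2160 - 13 = -2173$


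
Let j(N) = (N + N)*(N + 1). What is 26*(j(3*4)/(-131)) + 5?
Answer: -7457/131 ≈ -56.924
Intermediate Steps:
j(N) = 2*N*(1 + N) (j(N) = (2*N)*(1 + N) = 2*N*(1 + N))
26*(j(3*4)/(-131)) + 5 = 26*((2*(3*4)*(1 + 3*4))/(-131)) + 5 = 26*((2*12*(1 + 12))*(-1/131)) + 5 = 26*((2*12*13)*(-1/131)) + 5 = 26*(312*(-1/131)) + 5 = 26*(-312/131) + 5 = -8112/131 + 5 = -7457/131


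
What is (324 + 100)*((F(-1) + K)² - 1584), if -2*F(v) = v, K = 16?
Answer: -556182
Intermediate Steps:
F(v) = -v/2
(324 + 100)*((F(-1) + K)² - 1584) = (324 + 100)*((-½*(-1) + 16)² - 1584) = 424*((½ + 16)² - 1584) = 424*((33/2)² - 1584) = 424*(1089/4 - 1584) = 424*(-5247/4) = -556182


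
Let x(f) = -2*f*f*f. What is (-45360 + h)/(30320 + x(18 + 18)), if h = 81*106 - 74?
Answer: 2303/3937 ≈ 0.58496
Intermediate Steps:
h = 8512 (h = 8586 - 74 = 8512)
x(f) = -2*f**3 (x(f) = -2*f**2*f = -2*f**3)
(-45360 + h)/(30320 + x(18 + 18)) = (-45360 + 8512)/(30320 - 2*(18 + 18)**3) = -36848/(30320 - 2*36**3) = -36848/(30320 - 2*46656) = -36848/(30320 - 93312) = -36848/(-62992) = -36848*(-1/62992) = 2303/3937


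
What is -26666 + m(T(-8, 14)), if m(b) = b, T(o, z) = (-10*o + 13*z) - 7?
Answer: -26411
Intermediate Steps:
T(o, z) = -7 - 10*o + 13*z
-26666 + m(T(-8, 14)) = -26666 + (-7 - 10*(-8) + 13*14) = -26666 + (-7 + 80 + 182) = -26666 + 255 = -26411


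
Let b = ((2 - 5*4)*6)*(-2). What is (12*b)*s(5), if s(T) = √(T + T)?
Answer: 2592*√10 ≈ 8196.6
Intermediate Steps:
s(T) = √2*√T (s(T) = √(2*T) = √2*√T)
b = 216 (b = ((2 - 20)*6)*(-2) = -18*6*(-2) = -108*(-2) = 216)
(12*b)*s(5) = (12*216)*(√2*√5) = 2592*√10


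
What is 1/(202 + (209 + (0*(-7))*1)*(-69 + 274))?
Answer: 1/43047 ≈ 2.3230e-5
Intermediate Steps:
1/(202 + (209 + (0*(-7))*1)*(-69 + 274)) = 1/(202 + (209 + 0*1)*205) = 1/(202 + (209 + 0)*205) = 1/(202 + 209*205) = 1/(202 + 42845) = 1/43047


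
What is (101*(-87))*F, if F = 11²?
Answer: -1063227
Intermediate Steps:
F = 121
(101*(-87))*F = (101*(-87))*121 = -8787*121 = -1063227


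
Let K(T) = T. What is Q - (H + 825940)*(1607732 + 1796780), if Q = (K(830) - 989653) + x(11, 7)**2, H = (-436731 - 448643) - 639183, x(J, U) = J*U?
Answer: 2378448977010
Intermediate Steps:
H = -1524557 (H = -885374 - 639183 = -1524557)
Q = -982894 (Q = (830 - 989653) + (11*7)**2 = -988823 + 77**2 = -988823 + 5929 = -982894)
Q - (H + 825940)*(1607732 + 1796780) = -982894 - (-1524557 + 825940)*(1607732 + 1796780) = -982894 - (-698617)*3404512 = -982894 - 1*(-2378449959904) = -982894 + 2378449959904 = 2378448977010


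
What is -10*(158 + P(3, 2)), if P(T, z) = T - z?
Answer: -1590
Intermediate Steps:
-10*(158 + P(3, 2)) = -10*(158 + (3 - 1*2)) = -10*(158 + (3 - 2)) = -10*(158 + 1) = -10*159 = -1590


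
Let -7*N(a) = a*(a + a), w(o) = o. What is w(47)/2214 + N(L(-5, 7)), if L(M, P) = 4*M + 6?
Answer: -123937/2214 ≈ -55.979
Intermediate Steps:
L(M, P) = 6 + 4*M
N(a) = -2*a**2/7 (N(a) = -a*(a + a)/7 = -a*2*a/7 = -2*a**2/7)
w(47)/2214 + N(L(-5, 7)) = 47/2214 - 2*(6 + 4*(-5))**2/7 = 47*(1/2214) - 2*(6 - 20)**2/7 = 47/2214 - 2/7*(-14)**2 = 47/2214 - 2/7*196 = 47/2214 - 56 = -123937/2214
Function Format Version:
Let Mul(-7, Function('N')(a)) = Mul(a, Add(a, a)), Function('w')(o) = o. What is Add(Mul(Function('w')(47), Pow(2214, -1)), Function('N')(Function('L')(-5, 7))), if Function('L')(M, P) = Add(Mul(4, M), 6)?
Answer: Rational(-123937, 2214) ≈ -55.979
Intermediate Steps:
Function('L')(M, P) = Add(6, Mul(4, M))
Function('N')(a) = Mul(Rational(-2, 7), Pow(a, 2)) (Function('N')(a) = Mul(Rational(-1, 7), Mul(a, Add(a, a))) = Mul(Rational(-1, 7), Mul(a, Mul(2, a))) = Mul(Rational(-1, 7), Mul(2, Pow(a, 2))) = Mul(Rational(-2, 7), Pow(a, 2)))
Add(Mul(Function('w')(47), Pow(2214, -1)), Function('N')(Function('L')(-5, 7))) = Add(Mul(47, Pow(2214, -1)), Mul(Rational(-2, 7), Pow(Add(6, Mul(4, -5)), 2))) = Add(Mul(47, Rational(1, 2214)), Mul(Rational(-2, 7), Pow(Add(6, -20), 2))) = Add(Rational(47, 2214), Mul(Rational(-2, 7), Pow(-14, 2))) = Add(Rational(47, 2214), Mul(Rational(-2, 7), 196)) = Add(Rational(47, 2214), -56) = Rational(-123937, 2214)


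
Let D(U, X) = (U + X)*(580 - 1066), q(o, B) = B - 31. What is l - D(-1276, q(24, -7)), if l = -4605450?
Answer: -5244054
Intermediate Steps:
q(o, B) = -31 + B
D(U, X) = -486*U - 486*X (D(U, X) = (U + X)*(-486) = -486*U - 486*X)
l - D(-1276, q(24, -7)) = -4605450 - (-486*(-1276) - 486*(-31 - 7)) = -4605450 - (620136 - 486*(-38)) = -4605450 - (620136 + 18468) = -4605450 - 1*638604 = -4605450 - 638604 = -5244054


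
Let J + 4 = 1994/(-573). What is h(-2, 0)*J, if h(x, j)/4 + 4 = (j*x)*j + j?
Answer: 68576/573 ≈ 119.68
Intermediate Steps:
h(x, j) = -16 + 4*j + 4*x*j² (h(x, j) = -16 + 4*((j*x)*j + j) = -16 + 4*(x*j² + j) = -16 + 4*(j + x*j²) = -16 + (4*j + 4*x*j²) = -16 + 4*j + 4*x*j²)
J = -4286/573 (J = -4 + 1994/(-573) = -4 + 1994*(-1/573) = -4 - 1994/573 = -4286/573 ≈ -7.4799)
h(-2, 0)*J = (-16 + 4*0 + 4*(-2)*0²)*(-4286/573) = (-16 + 0 + 4*(-2)*0)*(-4286/573) = (-16 + 0 + 0)*(-4286/573) = -16*(-4286/573) = 68576/573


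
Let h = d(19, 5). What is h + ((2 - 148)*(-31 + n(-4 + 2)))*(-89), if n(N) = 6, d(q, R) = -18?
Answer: -324868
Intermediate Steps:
h = -18
h + ((2 - 148)*(-31 + n(-4 + 2)))*(-89) = -18 + ((2 - 148)*(-31 + 6))*(-89) = -18 - 146*(-25)*(-89) = -18 + 3650*(-89) = -18 - 324850 = -324868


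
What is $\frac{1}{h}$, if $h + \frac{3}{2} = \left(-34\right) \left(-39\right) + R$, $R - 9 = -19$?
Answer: $\frac{2}{2629} \approx 0.00076075$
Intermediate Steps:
$R = -10$ ($R = 9 - 19 = -10$)
$h = \frac{2629}{2}$ ($h = - \frac{3}{2} - -1316 = - \frac{3}{2} + \left(1326 - 10\right) = - \frac{3}{2} + 1316 = \frac{2629}{2} \approx 1314.5$)
$\frac{1}{h} = \frac{1}{\frac{2629}{2}} = \frac{2}{2629}$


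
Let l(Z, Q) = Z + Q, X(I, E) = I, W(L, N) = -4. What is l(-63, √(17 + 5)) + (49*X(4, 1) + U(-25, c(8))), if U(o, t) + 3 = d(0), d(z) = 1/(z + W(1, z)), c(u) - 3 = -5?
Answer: 519/4 + √22 ≈ 134.44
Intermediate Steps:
c(u) = -2 (c(u) = 3 - 5 = -2)
d(z) = 1/(-4 + z) (d(z) = 1/(z - 4) = 1/(-4 + z))
U(o, t) = -13/4 (U(o, t) = -3 + 1/(-4 + 0) = -3 + 1/(-4) = -3 - ¼ = -13/4)
l(Z, Q) = Q + Z
l(-63, √(17 + 5)) + (49*X(4, 1) + U(-25, c(8))) = (√(17 + 5) - 63) + (49*4 - 13/4) = (√22 - 63) + (196 - 13/4) = (-63 + √22) + 771/4 = 519/4 + √22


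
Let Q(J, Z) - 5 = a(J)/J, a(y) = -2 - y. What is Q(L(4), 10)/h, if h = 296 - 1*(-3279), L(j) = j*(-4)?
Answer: 3/2600 ≈ 0.0011538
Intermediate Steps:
L(j) = -4*j
Q(J, Z) = 5 + (-2 - J)/J
h = 3575 (h = 296 + 3279 = 3575)
Q(L(4), 10)/h = (4 - 2/((-4*4)))/3575 = (4 - 2/(-16))*(1/3575) = (4 - 2*(-1/16))*(1/3575) = (4 + ⅛)*(1/3575) = (33/8)*(1/3575) = 3/2600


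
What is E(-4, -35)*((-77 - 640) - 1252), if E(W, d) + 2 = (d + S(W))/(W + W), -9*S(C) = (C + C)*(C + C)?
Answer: -462715/72 ≈ -6426.6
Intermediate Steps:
S(C) = -4*C²/9 (S(C) = -(C + C)*(C + C)/9 = -2*C*2*C/9 = -4*C²/9)
E(W, d) = -2 + (d - 4*W²/9)/(2*W) (E(W, d) = -2 + (d - 4*W²/9)/(W + W) = -2 + (d - 4*W²/9)/((2*W)) = -2 + (d - 4*W²/9)*(1/(2*W)) = -2 + (d - 4*W²/9)/(2*W))
E(-4, -35)*((-77 - 640) - 1252) = (-2 - 2/9*(-4) + (½)*(-35)/(-4))*((-77 - 640) - 1252) = (-2 + 8/9 + (½)*(-35)*(-¼))*(-717 - 1252) = (-2 + 8/9 + 35/8)*(-1969) = (235/72)*(-1969) = -462715/72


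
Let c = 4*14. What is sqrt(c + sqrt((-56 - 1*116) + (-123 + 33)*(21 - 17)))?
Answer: sqrt(56 + 2*I*sqrt(133)) ≈ 7.6343 + 1.5106*I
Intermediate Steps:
c = 56
sqrt(c + sqrt((-56 - 1*116) + (-123 + 33)*(21 - 17))) = sqrt(56 + sqrt((-56 - 1*116) + (-123 + 33)*(21 - 17))) = sqrt(56 + sqrt((-56 - 116) - 90*4)) = sqrt(56 + sqrt(-172 - 360)) = sqrt(56 + sqrt(-532)) = sqrt(56 + 2*I*sqrt(133))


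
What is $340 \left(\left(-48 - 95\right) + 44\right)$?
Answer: $-33660$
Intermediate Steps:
$340 \left(\left(-48 - 95\right) + 44\right) = 340 \left(-143 + 44\right) = 340 \left(-99\right) = -33660$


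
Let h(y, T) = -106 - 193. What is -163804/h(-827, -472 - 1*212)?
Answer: 163804/299 ≈ 547.84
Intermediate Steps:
h(y, T) = -299
-163804/h(-827, -472 - 1*212) = -163804/(-299) = -163804*(-1/299) = 163804/299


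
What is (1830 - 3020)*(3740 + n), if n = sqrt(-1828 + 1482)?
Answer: -4450600 - 1190*I*sqrt(346) ≈ -4.4506e+6 - 22135.0*I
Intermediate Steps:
n = I*sqrt(346) (n = sqrt(-346) = I*sqrt(346) ≈ 18.601*I)
(1830 - 3020)*(3740 + n) = (1830 - 3020)*(3740 + I*sqrt(346)) = -1190*(3740 + I*sqrt(346)) = -4450600 - 1190*I*sqrt(346)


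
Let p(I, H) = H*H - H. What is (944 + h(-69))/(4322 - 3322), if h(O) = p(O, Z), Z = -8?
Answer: 127/125 ≈ 1.0160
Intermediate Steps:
p(I, H) = H**2 - H
h(O) = 72 (h(O) = -8*(-1 - 8) = -8*(-9) = 72)
(944 + h(-69))/(4322 - 3322) = (944 + 72)/(4322 - 3322) = 1016/1000 = 1016*(1/1000) = 127/125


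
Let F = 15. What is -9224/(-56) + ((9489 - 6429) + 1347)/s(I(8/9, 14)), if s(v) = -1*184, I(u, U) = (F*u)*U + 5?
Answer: 181303/1288 ≈ 140.76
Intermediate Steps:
I(u, U) = 5 + 15*U*u (I(u, U) = (15*u)*U + 5 = 15*U*u + 5 = 5 + 15*U*u)
s(v) = -184
-9224/(-56) + ((9489 - 6429) + 1347)/s(I(8/9, 14)) = -9224/(-56) + ((9489 - 6429) + 1347)/(-184) = -9224*(-1/56) + (3060 + 1347)*(-1/184) = 1153/7 + 4407*(-1/184) = 1153/7 - 4407/184 = 181303/1288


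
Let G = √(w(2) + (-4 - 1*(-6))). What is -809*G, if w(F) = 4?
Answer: -809*√6 ≈ -1981.6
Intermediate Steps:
G = √6 (G = √(4 + (-4 - 1*(-6))) = √(4 + (-4 + 6)) = √(4 + 2) = √6 ≈ 2.4495)
-809*G = -809*√6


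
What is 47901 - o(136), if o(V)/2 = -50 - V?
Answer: 48273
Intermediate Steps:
o(V) = -100 - 2*V (o(V) = 2*(-50 - V) = -100 - 2*V)
47901 - o(136) = 47901 - (-100 - 2*136) = 47901 - (-100 - 272) = 47901 - 1*(-372) = 47901 + 372 = 48273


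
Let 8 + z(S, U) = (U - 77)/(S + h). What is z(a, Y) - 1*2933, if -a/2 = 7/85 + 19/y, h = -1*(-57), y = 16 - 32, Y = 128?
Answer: -39459601/13421 ≈ -2940.1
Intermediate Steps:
y = -16
h = 57
a = 1503/680 (a = -2*(7/85 + 19/(-16)) = -2*(7*(1/85) + 19*(-1/16)) = -2*(7/85 - 19/16) = -2*(-1503/1360) = 1503/680 ≈ 2.2103)
z(S, U) = -8 + (-77 + U)/(57 + S) (z(S, U) = -8 + (U - 77)/(S + 57) = -8 + (-77 + U)/(57 + S))
z(a, Y) - 1*2933 = (-533 + 128 - 8*1503/680)/(57 + 1503/680) - 1*2933 = (-533 + 128 - 1503/85)/(40263/680) - 2933 = (680/40263)*(-35928/85) - 2933 = -95808/13421 - 2933 = -39459601/13421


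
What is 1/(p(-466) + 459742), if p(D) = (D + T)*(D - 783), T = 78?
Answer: 1/944354 ≈ 1.0589e-6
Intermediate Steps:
p(D) = (-783 + D)*(78 + D) (p(D) = (D + 78)*(D - 783) = (78 + D)*(-783 + D) = (-783 + D)*(78 + D))
1/(p(-466) + 459742) = 1/((-61074 + (-466)² - 705*(-466)) + 459742) = 1/((-61074 + 217156 + 328530) + 459742) = 1/(484612 + 459742) = 1/944354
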